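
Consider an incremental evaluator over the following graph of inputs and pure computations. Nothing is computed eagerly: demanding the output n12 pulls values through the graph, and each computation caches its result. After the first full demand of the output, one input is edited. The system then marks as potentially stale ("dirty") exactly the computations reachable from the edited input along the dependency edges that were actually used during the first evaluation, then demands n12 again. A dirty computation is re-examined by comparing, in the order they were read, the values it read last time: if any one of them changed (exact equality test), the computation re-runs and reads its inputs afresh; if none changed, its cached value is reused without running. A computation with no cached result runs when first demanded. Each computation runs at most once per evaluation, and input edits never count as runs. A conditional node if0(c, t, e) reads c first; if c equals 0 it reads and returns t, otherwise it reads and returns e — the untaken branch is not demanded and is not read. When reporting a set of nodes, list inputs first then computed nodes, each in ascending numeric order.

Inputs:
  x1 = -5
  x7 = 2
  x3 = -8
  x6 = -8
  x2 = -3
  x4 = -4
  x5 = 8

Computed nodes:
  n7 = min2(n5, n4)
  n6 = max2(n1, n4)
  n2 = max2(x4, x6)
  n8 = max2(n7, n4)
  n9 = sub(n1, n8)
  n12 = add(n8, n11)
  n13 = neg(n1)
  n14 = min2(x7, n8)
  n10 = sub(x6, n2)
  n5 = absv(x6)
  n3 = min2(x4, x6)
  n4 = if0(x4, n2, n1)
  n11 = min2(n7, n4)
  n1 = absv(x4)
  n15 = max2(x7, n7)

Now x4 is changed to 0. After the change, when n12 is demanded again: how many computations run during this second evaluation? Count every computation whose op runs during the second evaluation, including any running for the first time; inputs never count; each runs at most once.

Run set: n2, n4, n7, n8, n11, n12 (6 run).
The important point: the flipped condition redirects demand; n1 is left stale, never re-checked.

Initial pass — values computed on the first demand:
  n1 = absv(-4) = 4
  n4 = if0(x4=-4 -> else branch n1) = 4
  n5 = absv(-8) = 8
  n7 = min2(8, 4) = 4
  n8 = max2(4, 4) = 4
  n11 = min2(4, 4) = 4
  n12 = add(4, 4) = 8

Second demand — change propagation:
  n1: dirty yet unreached — the second evaluation never asks for it.
  n2: newly demanded (no cache) — executes and yields 0.
  n4: re-runs because x4 -4->0; new result 0.
  n7: re-runs because n4 4->0; new result 0.
  n8: re-runs because n7 4->0; n4 4->0; new result 0.
  n11: re-runs because n7 4->0; n4 4->0; new result 0.
  n12: re-runs because n8 4->0; n11 4->0; new result 0.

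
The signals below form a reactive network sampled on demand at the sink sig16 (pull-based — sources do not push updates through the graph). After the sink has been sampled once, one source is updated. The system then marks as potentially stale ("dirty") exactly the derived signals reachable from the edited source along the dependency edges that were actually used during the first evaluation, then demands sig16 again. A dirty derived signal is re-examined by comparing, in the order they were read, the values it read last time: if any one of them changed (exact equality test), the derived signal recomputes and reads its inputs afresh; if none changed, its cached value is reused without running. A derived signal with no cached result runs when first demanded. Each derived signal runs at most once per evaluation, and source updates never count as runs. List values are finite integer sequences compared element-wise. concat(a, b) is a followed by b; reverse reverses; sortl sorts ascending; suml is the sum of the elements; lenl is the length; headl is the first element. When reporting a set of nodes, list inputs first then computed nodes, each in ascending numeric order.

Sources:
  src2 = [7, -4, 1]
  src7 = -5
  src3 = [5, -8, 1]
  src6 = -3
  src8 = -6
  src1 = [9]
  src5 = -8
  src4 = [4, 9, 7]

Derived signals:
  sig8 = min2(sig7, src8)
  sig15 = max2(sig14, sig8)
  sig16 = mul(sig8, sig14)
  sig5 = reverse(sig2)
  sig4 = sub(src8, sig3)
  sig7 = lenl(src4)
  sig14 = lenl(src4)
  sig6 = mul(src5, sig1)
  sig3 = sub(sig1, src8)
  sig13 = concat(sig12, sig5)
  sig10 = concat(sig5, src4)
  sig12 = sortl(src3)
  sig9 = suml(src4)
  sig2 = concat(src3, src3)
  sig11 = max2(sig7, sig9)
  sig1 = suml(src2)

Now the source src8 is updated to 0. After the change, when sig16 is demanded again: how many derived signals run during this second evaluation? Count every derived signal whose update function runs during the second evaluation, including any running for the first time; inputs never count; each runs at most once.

Initial pass — values computed on the first demand:
  sig7 = lenl([4, 9, 7]) = 3
  sig8 = min2(3, -6) = -6
  sig14 = lenl([4, 9, 7]) = 3
  sig16 = mul(-6, 3) = -18

Second demand — change propagation:
  sig8: re-runs because src8 -6->0; new result 0.
  sig16: re-runs because sig8 -6->0; new result 0.

Run set: sig8, sig16 (2 run).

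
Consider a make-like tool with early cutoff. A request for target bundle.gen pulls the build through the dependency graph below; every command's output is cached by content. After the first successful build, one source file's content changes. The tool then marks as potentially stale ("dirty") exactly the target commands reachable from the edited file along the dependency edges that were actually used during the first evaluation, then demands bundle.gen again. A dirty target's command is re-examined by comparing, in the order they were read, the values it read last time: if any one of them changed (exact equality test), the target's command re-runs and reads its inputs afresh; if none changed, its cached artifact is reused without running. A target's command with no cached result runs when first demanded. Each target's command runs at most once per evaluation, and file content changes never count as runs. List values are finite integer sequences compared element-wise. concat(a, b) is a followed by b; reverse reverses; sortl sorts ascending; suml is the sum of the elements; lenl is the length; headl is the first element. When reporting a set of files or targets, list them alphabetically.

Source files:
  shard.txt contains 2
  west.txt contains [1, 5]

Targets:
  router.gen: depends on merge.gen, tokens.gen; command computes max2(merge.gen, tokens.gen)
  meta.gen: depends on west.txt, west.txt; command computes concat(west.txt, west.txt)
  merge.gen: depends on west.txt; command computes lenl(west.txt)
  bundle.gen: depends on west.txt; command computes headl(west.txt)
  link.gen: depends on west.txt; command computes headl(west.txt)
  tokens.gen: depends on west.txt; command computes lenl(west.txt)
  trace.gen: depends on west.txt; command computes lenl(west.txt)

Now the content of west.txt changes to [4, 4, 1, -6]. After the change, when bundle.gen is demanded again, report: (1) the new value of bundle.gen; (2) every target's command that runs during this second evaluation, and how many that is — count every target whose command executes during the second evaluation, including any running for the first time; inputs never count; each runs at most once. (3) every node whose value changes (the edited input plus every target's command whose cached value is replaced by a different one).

First demand of the output computes:
  bundle.gen = headl([1, 5]) = 1

After the edit, cleaning proceeds:
  bundle.gen: a read changed (west.txt [1, 5]->[4, 4, 1, -6]) — executes, giving 4.

Demanding bundle.gen again yields 4.
1 target commands run: bundle.gen.
The nodes whose values change: bundle.gen, west.txt.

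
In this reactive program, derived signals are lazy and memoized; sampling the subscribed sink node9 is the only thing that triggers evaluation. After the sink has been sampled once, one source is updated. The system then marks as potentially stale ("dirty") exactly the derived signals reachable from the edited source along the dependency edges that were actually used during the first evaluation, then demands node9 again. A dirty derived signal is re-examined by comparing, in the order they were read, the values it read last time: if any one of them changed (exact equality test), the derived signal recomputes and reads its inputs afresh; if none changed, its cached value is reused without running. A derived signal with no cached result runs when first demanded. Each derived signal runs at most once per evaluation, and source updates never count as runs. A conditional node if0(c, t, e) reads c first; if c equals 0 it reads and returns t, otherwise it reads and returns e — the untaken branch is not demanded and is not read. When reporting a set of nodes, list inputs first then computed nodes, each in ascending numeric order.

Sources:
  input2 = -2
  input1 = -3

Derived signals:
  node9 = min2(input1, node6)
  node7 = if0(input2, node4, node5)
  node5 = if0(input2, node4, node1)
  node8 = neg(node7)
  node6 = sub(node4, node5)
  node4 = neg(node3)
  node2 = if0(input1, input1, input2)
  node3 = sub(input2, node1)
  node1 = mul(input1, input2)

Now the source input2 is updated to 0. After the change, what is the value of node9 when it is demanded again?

Demanding node9 again yields -3.

First demand of the output computes:
  node1 = mul(-3, -2) = 6
  node3 = sub(-2, 6) = -8
  node4 = neg(-8) = 8
  node5 = if0(input2=-2 -> else branch node1) = 6
  node6 = sub(8, 6) = 2
  node9 = min2(-3, 2) = -3

After the edit, cleaning proceeds:
  node1: a read changed (input2 -2->0) — executes, giving 0.
  node3: a read changed (input2 -2->0; node1 6->0) — executes, giving 0.
  node4: a read changed (node3 -8->0) — executes, giving 0.
  node5: a read changed (input2 -2->0; node1 6->0) — executes, giving 0.
  node6: a read changed (node4 8->0; node5 6->0) — executes, giving 0.
  node9: a read changed (node6 2->0) — executes, giving -3 — identical to its old value.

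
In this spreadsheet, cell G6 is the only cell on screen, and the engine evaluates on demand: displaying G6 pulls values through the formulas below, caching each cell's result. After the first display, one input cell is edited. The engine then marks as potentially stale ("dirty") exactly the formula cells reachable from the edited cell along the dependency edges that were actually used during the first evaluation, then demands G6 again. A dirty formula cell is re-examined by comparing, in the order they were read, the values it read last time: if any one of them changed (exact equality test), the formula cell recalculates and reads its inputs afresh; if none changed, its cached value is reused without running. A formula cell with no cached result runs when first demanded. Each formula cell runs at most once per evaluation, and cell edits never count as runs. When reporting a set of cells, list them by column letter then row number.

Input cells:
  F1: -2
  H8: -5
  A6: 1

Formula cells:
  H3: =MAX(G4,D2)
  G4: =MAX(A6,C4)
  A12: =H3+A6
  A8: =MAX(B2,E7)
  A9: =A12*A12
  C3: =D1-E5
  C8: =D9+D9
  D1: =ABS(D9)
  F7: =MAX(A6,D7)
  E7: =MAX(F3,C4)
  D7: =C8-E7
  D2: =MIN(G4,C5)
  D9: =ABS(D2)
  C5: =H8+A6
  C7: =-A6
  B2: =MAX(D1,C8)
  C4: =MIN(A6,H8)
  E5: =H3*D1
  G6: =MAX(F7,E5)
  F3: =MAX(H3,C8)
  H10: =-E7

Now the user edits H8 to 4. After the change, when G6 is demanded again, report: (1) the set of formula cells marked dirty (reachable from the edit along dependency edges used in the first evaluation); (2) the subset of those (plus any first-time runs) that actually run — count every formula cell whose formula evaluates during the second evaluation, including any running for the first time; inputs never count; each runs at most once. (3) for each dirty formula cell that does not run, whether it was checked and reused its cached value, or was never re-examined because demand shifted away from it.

Initial pass — values computed on the first demand:
  C4 = MIN(1, -5) = -5
  C5 = -5 + 1 = -4
  G4 = MAX(1, -5) = 1
  D2 = MIN(1, -4) = -4
  D9 = ABS(-4) = 4
  C8 = 4 + 4 = 8
  D1 = ABS(4) = 4
  H3 = MAX(1, -4) = 1
  E5 = 1 * 4 = 4
  F3 = MAX(1, 8) = 8
  E7 = MAX(8, -5) = 8
  D7 = 8 - 8 = 0
  F7 = MAX(1, 0) = 1
  G6 = MAX(1, 4) = 4

Second demand — change propagation:
  C4: re-runs because H8 -5->4; new result 1.
  C5: re-runs because H8 -5->4; new result 5.
  G4: re-runs because C4 -5->1; new result 1 (unchanged).
  D2: re-runs because C5 -4->5; new result 1.
  D9: re-runs because D2 -4->1; new result 1.
  C8: re-runs because D9 4->1; D9 4->1; new result 2.
  D1: re-runs because D9 4->1; new result 1.
  H3: re-runs because D2 -4->1; new result 1 (unchanged).
  E5: re-runs because D1 4->1; new result 1.
  F3: re-runs because C8 8->2; new result 2.
  E7: re-runs because F3 8->2; C4 -5->1; new result 2.
  D7: re-runs because C8 8->2; E7 8->2; new result 0 (unchanged).
  F7: re-examined; everything it read last time is the same (A6 unchanged, D7 unchanged) — cache 1 kept, no run.
  G6: re-runs because E5 4->1; new result 1.

The important point: at F7 every value read last time is unchanged, so the dirty flag clears without a run.

Dirty set: C4, C5, C8, D1, D2, D7, D9, E5, E7, F3, F7, G4, G6, H3.
Run set: C4, C5, C8, D1, D2, D7, D9, E5, E7, F3, G4, G6, H3 (13 run).
Re-examined without running (cache reused): F7.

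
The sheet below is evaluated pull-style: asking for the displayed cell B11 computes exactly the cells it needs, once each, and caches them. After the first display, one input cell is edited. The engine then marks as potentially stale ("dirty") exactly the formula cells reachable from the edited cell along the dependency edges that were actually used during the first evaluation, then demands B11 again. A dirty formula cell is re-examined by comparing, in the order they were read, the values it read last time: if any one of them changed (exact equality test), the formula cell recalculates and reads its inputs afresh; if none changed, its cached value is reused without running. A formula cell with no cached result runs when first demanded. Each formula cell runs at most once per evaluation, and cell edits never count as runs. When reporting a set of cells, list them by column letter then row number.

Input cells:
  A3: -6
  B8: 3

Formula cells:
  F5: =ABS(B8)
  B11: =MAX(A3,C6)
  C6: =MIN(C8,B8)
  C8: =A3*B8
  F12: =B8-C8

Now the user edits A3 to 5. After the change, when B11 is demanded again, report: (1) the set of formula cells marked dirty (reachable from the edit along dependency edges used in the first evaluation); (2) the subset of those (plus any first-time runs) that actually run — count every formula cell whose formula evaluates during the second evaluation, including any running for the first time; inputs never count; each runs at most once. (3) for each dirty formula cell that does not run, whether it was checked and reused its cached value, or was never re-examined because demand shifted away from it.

The edit dirties: B11, C6, C8.
3 formula cells run: B11, C6, C8.
No dirty formula cell escaped a run.

First demand of the output computes:
  C8 = -6 * 3 = -18
  C6 = MIN(-18, 3) = -18
  B11 = MAX(-6, -18) = -6

After the edit, cleaning proceeds:
  C8: a read changed (A3 -6->5) — executes, giving 15.
  C6: a read changed (C8 -18->15) — executes, giving 3.
  B11: a read changed (A3 -6->5; C6 -18->3) — executes, giving 5.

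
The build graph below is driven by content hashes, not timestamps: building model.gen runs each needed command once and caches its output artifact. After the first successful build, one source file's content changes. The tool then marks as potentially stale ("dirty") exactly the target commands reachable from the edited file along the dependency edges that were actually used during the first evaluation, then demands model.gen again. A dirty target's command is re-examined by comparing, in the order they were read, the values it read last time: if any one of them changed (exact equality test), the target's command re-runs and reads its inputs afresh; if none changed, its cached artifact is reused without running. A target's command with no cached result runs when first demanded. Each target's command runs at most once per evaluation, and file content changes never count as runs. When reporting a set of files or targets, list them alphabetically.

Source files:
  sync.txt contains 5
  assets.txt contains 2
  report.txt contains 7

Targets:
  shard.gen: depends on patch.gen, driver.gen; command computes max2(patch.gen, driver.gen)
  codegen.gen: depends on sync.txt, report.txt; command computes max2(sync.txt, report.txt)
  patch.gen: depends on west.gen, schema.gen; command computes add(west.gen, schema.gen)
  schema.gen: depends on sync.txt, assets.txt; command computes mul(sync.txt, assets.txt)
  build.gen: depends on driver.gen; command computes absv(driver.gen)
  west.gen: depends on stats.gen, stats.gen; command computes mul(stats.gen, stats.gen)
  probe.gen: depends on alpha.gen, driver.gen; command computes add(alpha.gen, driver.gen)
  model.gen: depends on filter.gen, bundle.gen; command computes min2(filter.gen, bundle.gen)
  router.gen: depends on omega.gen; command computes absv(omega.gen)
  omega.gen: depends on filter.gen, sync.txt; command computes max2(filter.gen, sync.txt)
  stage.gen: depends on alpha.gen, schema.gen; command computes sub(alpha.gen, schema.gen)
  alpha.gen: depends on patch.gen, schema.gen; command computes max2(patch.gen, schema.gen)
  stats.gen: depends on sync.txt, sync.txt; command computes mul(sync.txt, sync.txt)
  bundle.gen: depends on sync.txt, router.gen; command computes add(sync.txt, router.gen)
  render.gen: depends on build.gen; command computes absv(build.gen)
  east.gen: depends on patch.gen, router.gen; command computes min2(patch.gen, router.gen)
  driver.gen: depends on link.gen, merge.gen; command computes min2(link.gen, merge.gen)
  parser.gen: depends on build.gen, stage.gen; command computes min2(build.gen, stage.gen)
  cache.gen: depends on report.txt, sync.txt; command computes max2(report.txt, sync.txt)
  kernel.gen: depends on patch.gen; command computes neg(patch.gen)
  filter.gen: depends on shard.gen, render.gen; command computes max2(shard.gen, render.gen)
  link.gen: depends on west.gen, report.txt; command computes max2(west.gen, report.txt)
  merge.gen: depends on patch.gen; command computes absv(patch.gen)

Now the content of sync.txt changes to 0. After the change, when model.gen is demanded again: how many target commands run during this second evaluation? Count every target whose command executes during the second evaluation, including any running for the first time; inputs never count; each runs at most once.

Initial pass — values computed on the first demand:
  schema.gen = mul(5, 2) = 10
  stats.gen = mul(5, 5) = 25
  west.gen = mul(25, 25) = 625
  link.gen = max2(625, 7) = 625
  patch.gen = add(625, 10) = 635
  merge.gen = absv(635) = 635
  driver.gen = min2(625, 635) = 625
  build.gen = absv(625) = 625
  render.gen = absv(625) = 625
  shard.gen = max2(635, 625) = 635
  filter.gen = max2(635, 625) = 635
  omega.gen = max2(635, 5) = 635
  router.gen = absv(635) = 635
  bundle.gen = add(5, 635) = 640
  model.gen = min2(635, 640) = 635

Second demand — change propagation:
  schema.gen: re-runs because sync.txt 5->0; new result 0.
  stats.gen: re-runs because sync.txt 5->0; sync.txt 5->0; new result 0.
  west.gen: re-runs because stats.gen 25->0; stats.gen 25->0; new result 0.
  link.gen: re-runs because west.gen 625->0; new result 7.
  patch.gen: re-runs because west.gen 625->0; schema.gen 10->0; new result 0.
  merge.gen: re-runs because patch.gen 635->0; new result 0.
  driver.gen: re-runs because link.gen 625->7; merge.gen 635->0; new result 0.
  build.gen: re-runs because driver.gen 625->0; new result 0.
  render.gen: re-runs because build.gen 625->0; new result 0.
  shard.gen: re-runs because patch.gen 635->0; driver.gen 625->0; new result 0.
  filter.gen: re-runs because shard.gen 635->0; render.gen 625->0; new result 0.
  omega.gen: re-runs because filter.gen 635->0; sync.txt 5->0; new result 0.
  router.gen: re-runs because omega.gen 635->0; new result 0.
  bundle.gen: re-runs because sync.txt 5->0; router.gen 635->0; new result 0.
  model.gen: re-runs because filter.gen 635->0; bundle.gen 640->0; new result 0.

Run set: build.gen, bundle.gen, driver.gen, filter.gen, link.gen, merge.gen, model.gen, omega.gen, patch.gen, render.gen, router.gen, schema.gen, shard.gen, stats.gen, west.gen (15 run).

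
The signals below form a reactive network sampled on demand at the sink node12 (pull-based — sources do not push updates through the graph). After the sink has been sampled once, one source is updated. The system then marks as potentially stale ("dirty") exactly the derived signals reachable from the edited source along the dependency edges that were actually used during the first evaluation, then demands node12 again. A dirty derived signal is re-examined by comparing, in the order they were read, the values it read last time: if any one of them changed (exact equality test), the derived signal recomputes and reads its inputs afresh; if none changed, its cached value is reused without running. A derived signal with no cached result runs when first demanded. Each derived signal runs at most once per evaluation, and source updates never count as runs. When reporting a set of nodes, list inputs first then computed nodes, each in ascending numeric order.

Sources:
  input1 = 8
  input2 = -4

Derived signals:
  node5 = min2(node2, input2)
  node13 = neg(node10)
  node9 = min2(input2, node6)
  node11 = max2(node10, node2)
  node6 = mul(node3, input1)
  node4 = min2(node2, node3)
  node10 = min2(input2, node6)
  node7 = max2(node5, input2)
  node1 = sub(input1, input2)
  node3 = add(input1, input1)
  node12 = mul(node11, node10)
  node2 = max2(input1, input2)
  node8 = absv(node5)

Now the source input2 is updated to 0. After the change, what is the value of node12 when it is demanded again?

node12 now evaluates to 0.

Initial pass — values computed on the first demand:
  node2 = max2(8, -4) = 8
  node3 = add(8, 8) = 16
  node6 = mul(16, 8) = 128
  node10 = min2(-4, 128) = -4
  node11 = max2(-4, 8) = 8
  node12 = mul(8, -4) = -32

Second demand — change propagation:
  node2: re-runs because input2 -4->0; new result 8 (unchanged).
  node10: re-runs because input2 -4->0; new result 0.
  node11: re-runs because node10 -4->0; new result 8 (unchanged).
  node12: re-runs because node10 -4->0; new result 0.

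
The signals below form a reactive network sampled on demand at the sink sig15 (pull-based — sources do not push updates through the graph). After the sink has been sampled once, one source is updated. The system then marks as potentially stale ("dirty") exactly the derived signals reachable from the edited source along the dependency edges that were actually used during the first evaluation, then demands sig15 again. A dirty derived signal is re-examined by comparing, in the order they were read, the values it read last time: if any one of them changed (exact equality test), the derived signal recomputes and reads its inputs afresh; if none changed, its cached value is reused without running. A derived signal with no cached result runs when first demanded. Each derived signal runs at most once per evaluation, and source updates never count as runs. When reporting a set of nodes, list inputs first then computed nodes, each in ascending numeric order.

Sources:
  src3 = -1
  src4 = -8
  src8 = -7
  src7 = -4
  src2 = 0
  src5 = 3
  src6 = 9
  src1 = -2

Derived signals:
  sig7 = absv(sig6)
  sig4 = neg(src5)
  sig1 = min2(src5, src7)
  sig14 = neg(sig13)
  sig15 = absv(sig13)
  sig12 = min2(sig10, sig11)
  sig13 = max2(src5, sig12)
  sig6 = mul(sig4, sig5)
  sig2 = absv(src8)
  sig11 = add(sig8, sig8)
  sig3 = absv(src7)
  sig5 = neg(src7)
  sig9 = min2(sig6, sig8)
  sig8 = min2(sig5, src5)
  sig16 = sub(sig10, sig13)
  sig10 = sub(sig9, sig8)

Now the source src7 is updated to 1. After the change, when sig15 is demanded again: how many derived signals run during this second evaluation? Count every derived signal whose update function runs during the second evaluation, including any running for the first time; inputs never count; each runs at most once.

Run set: sig5, sig6, sig8, sig9, sig10, sig11, sig12, sig13 (8 run).
The important point: sig13 recomputes to an identical value, and the output ends up unchanged.

Initial pass — values computed on the first demand:
  sig4 = neg(3) = -3
  sig5 = neg(-4) = 4
  sig6 = mul(-3, 4) = -12
  sig8 = min2(4, 3) = 3
  sig9 = min2(-12, 3) = -12
  sig10 = sub(-12, 3) = -15
  sig11 = add(3, 3) = 6
  sig12 = min2(-15, 6) = -15
  sig13 = max2(3, -15) = 3
  sig15 = absv(3) = 3

Second demand — change propagation:
  sig5: re-runs because src7 -4->1; new result -1.
  sig6: re-runs because sig5 4->-1; new result 3.
  sig8: re-runs because sig5 4->-1; new result -1.
  sig9: re-runs because sig6 -12->3; sig8 3->-1; new result -1.
  sig10: re-runs because sig9 -12->-1; sig8 3->-1; new result 0.
  sig11: re-runs because sig8 3->-1; sig8 3->-1; new result -2.
  sig12: re-runs because sig10 -15->0; sig11 6->-2; new result -2.
  sig13: re-runs because sig12 -15->-2; new result 3 (unchanged).
  sig15: re-examined; everything it read last time is the same (sig13 unchanged) — cache 3 kept, no run.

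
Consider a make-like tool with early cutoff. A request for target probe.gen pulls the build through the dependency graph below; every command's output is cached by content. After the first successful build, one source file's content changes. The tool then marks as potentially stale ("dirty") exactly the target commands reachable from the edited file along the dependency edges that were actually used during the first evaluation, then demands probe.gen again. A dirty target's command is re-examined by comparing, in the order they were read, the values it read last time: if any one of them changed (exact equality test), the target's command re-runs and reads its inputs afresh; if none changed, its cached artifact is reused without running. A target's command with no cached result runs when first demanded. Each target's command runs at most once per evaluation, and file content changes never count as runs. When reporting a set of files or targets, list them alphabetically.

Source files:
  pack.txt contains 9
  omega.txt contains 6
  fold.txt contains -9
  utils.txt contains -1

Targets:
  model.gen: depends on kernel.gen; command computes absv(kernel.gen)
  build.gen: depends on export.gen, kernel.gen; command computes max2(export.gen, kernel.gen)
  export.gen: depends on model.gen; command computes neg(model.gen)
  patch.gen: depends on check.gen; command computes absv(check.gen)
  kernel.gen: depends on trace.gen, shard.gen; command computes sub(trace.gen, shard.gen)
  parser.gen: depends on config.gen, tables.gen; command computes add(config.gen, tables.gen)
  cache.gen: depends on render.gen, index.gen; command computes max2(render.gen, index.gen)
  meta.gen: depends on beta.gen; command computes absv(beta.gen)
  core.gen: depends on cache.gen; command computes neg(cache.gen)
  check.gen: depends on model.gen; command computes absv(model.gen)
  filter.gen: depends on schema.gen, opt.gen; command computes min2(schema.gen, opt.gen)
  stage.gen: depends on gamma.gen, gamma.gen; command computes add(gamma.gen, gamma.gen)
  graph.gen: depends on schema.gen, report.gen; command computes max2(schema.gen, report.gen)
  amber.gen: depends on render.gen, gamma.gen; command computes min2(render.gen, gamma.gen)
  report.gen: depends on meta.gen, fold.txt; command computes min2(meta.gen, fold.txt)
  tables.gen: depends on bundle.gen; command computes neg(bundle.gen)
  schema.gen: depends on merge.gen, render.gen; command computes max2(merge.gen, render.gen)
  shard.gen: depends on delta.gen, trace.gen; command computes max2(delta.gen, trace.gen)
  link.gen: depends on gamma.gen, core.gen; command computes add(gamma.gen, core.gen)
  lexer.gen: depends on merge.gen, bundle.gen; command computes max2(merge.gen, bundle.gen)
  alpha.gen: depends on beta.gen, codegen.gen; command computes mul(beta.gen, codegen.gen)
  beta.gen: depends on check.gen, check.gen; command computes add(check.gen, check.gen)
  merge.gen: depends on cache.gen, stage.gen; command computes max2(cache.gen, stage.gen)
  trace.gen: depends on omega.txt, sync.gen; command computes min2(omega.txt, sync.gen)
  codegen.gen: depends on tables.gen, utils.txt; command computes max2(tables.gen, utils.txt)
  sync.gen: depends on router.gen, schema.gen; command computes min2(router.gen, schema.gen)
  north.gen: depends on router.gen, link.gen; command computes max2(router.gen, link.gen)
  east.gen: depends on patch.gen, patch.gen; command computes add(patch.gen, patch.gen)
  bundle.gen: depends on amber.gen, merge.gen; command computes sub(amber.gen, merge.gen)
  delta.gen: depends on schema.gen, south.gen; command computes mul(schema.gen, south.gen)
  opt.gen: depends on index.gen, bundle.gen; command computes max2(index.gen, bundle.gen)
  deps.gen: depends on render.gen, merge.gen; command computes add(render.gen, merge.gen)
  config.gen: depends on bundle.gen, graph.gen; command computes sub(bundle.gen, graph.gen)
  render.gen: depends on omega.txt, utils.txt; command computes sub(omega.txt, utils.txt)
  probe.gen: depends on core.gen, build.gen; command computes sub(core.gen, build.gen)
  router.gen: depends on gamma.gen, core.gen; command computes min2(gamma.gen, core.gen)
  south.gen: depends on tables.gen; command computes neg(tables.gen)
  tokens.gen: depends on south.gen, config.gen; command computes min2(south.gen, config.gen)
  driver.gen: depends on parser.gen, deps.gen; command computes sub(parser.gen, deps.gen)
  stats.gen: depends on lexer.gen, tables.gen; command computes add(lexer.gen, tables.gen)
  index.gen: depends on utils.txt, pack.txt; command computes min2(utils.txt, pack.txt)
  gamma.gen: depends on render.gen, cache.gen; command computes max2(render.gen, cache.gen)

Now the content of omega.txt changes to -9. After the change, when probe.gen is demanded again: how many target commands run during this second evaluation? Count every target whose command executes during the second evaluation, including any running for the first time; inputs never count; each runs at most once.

19 target commands run: amber.gen, build.gen, bundle.gen, cache.gen, core.gen, delta.gen, export.gen, gamma.gen, kernel.gen, merge.gen, model.gen, probe.gen, render.gen, router.gen, schema.gen, shard.gen, stage.gen, sync.gen, trace.gen.
Note where the cutoff bites: tables.gen is checked, finds nothing changed, and keeps its cache.

First demand of the output computes:
  index.gen = min2(-1, 9) = -1
  render.gen = sub(6, -1) = 7
  cache.gen = max2(7, -1) = 7
  core.gen = neg(7) = -7
  gamma.gen = max2(7, 7) = 7
  amber.gen = min2(7, 7) = 7
  router.gen = min2(7, -7) = -7
  stage.gen = add(7, 7) = 14
  merge.gen = max2(7, 14) = 14
  bundle.gen = sub(7, 14) = -7
  schema.gen = max2(14, 7) = 14
  sync.gen = min2(-7, 14) = -7
  tables.gen = neg(-7) = 7
  south.gen = neg(7) = -7
  delta.gen = mul(14, -7) = -98
  trace.gen = min2(6, -7) = -7
  shard.gen = max2(-98, -7) = -7
  kernel.gen = sub(-7, -7) = 0
  model.gen = absv(0) = 0
  export.gen = neg(0) = 0
  build.gen = max2(0, 0) = 0
  probe.gen = sub(-7, 0) = -7

After the edit, cleaning proceeds:
  render.gen: a read changed (omega.txt 6->-9) — executes, giving -8.
  cache.gen: a read changed (render.gen 7->-8) — executes, giving -1.
  core.gen: a read changed (cache.gen 7->-1) — executes, giving 1.
  gamma.gen: a read changed (render.gen 7->-8; cache.gen 7->-1) — executes, giving -1.
  amber.gen: a read changed (render.gen 7->-8; gamma.gen 7->-1) — executes, giving -8.
  router.gen: a read changed (gamma.gen 7->-1; core.gen -7->1) — executes, giving -1.
  stage.gen: a read changed (gamma.gen 7->-1; gamma.gen 7->-1) — executes, giving -2.
  merge.gen: a read changed (cache.gen 7->-1; stage.gen 14->-2) — executes, giving -1.
  bundle.gen: a read changed (amber.gen 7->-8; merge.gen 14->-1) — executes, giving -7 — identical to its old value.
  schema.gen: a read changed (merge.gen 14->-1; render.gen 7->-8) — executes, giving -1.
  sync.gen: a read changed (router.gen -7->-1; schema.gen 14->-1) — executes, giving -1.
  tables.gen: dirty, but its reads are unchanged (bundle.gen unchanged); cached 7 stands.
  south.gen: dirty, but its reads are unchanged (tables.gen unchanged); cached -7 stands.
  delta.gen: a read changed (schema.gen 14->-1) — executes, giving 7.
  trace.gen: a read changed (omega.txt 6->-9; sync.gen -7->-1) — executes, giving -9.
  shard.gen: a read changed (delta.gen -98->7; trace.gen -7->-9) — executes, giving 7.
  kernel.gen: a read changed (trace.gen -7->-9; shard.gen -7->7) — executes, giving -16.
  model.gen: a read changed (kernel.gen 0->-16) — executes, giving 16.
  export.gen: a read changed (model.gen 0->16) — executes, giving -16.
  build.gen: a read changed (export.gen 0->-16; kernel.gen 0->-16) — executes, giving -16.
  probe.gen: a read changed (core.gen -7->1; build.gen 0->-16) — executes, giving 17.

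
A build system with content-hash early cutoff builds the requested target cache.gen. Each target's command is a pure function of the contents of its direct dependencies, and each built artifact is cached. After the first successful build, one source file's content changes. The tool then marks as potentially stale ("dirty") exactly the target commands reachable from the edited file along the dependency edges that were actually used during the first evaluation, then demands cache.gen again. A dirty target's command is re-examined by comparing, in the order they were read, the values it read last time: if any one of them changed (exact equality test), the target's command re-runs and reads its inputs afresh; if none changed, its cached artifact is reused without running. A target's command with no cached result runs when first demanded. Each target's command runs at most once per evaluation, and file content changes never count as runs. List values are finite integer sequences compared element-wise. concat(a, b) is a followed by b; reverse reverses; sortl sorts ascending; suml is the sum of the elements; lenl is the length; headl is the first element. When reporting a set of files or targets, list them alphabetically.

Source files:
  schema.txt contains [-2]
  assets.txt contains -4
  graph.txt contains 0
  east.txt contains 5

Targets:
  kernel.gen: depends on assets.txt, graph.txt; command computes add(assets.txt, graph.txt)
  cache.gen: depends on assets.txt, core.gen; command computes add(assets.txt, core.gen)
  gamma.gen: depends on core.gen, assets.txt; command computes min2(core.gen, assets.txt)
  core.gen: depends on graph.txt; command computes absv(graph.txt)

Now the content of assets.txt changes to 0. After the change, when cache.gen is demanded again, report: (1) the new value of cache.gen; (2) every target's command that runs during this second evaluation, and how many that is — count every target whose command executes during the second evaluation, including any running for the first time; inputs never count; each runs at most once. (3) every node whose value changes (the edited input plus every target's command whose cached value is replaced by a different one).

New value of cache.gen: 0.
Target commands that run: cache.gen — 1 in total.
Values that change: assets.txt, cache.gen.

First evaluation (everything demanded from the output):
  core.gen = absv(0) = 0
  cache.gen = add(-4, 0) = -4

Propagation after the edit:
  cache.gen: runs — assets.txt -4->0; result 0.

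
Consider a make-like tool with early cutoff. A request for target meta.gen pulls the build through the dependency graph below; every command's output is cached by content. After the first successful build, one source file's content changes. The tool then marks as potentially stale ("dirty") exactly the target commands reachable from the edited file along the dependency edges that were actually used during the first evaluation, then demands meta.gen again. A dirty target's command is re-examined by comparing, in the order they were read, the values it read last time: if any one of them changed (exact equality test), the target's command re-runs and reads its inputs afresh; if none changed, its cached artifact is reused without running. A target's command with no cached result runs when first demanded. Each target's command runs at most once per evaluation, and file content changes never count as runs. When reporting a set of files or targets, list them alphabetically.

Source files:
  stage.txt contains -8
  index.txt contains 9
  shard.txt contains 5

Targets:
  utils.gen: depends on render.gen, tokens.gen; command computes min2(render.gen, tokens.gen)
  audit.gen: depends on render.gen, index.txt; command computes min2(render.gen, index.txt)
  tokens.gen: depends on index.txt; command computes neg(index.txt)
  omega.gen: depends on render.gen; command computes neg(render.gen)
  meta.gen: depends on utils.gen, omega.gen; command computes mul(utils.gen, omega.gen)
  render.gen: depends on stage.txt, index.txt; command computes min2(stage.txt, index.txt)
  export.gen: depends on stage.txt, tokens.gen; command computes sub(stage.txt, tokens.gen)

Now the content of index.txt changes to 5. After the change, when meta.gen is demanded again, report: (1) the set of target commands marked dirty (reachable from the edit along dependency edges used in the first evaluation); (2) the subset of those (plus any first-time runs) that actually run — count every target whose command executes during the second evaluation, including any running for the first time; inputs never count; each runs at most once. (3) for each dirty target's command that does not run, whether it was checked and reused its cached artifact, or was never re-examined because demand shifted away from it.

First demand of the output computes:
  render.gen = min2(-8, 9) = -8
  omega.gen = neg(-8) = 8
  tokens.gen = neg(9) = -9
  utils.gen = min2(-8, -9) = -9
  meta.gen = mul(-9, 8) = -72

After the edit, cleaning proceeds:
  render.gen: a read changed (index.txt 9->5) — executes, giving -8 — identical to its old value.
  omega.gen: dirty, but its reads are unchanged (render.gen unchanged); cached 8 stands.
  tokens.gen: a read changed (index.txt 9->5) — executes, giving -5.
  utils.gen: a read changed (tokens.gen -9->-5) — executes, giving -8.
  meta.gen: a read changed (utils.gen -9->-8) — executes, giving -64.

Note where the cutoff bites: omega.gen is checked, finds nothing changed, and keeps its cache.

The edit dirties: meta.gen, omega.gen, render.gen, tokens.gen, utils.gen.
4 target commands run: meta.gen, render.gen, tokens.gen, utils.gen.
Cache hits after checking: omega.gen.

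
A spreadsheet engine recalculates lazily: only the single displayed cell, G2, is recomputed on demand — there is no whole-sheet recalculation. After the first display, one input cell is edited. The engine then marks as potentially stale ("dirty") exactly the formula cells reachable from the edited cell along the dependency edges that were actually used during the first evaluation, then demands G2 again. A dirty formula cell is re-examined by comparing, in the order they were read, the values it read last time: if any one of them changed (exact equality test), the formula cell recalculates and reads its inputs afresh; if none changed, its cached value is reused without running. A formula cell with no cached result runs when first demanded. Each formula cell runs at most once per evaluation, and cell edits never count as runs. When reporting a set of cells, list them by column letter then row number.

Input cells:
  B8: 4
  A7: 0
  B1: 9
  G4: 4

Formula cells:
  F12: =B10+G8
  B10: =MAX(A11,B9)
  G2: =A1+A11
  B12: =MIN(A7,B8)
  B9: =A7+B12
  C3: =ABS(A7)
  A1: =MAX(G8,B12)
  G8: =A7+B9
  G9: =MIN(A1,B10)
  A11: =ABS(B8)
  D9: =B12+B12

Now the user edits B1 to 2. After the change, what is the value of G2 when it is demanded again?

First evaluation (everything demanded from the output):
  A11 = ABS(4) = 4
  B12 = MIN(0, 4) = 0
  B9 = 0 + 0 = 0
  G8 = 0 + 0 = 0
  A1 = MAX(0, 0) = 0
  G2 = 0 + 4 = 4

Propagation after the edit:
  B1 feeds no computation that the output demands — nothing is marked dirty and nothing runs.

Key observation: B1 is never demanded by the output, so the edit triggers no recomputation at all.

New value of G2: 4.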